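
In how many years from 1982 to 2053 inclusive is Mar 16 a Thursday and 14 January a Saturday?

Check each year's weekday for Mar 16 and 14 January:
  1982: Tue/Thu  1983: Wed/Fri  1984: Fri/Sat  1985: Sat/Mon  1986: Sun/Tue  1987: Mon/Wed  1988: Wed/Thu  1989: Thu/Sat ✓  1990: Fri/Sun  1991: Sat/Mon  1992: Mon/Tue  1993: Tue/Thu  1994: Wed/Fri  1995: Thu/Sat ✓  …(44 more)…  2040: Fri/Sat  2041: Sat/Mon  2042: Sun/Tue  2043: Mon/Wed  2044: Wed/Thu  2045: Thu/Sat ✓  2046: Fri/Sun  2047: Sat/Mon  2048: Mon/Tue  2049: Tue/Thu  2050: Wed/Fri  2051: Thu/Sat ✓  2052: Sat/Sun  2053: Sun/Tue
Both conditions hold in: 1989, 1995, 2006, 2017, 2023, 2034, 2045, 2051 — 8.

8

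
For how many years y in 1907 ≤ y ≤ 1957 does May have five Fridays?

May has 31 days; it has five Fridays when Friday falls among the first (month-length − 28) days — i.e. when May 1 is one of Friday/Thursday/Wednesday.
May 1 by year: 1907:Wed✓ 1908:Fri✓ 1909:Sat 1910:Sun 1911:Mon 1912:Wed✓ 1913:Thu✓ 1914:Fri✓ 1915:Sat 1916:Mon 1917:Tue 1918:Wed✓ 1919:Thu✓ 1920:Sat 1921:Sun …(21 more)… 1943:Sat 1944:Mon 1945:Tue 1946:Wed✓ 1947:Thu✓ 1948:Sat 1949:Sun 1950:Mon 1951:Tue 1952:Thu✓ 1953:Fri✓ 1954:Sat 1955:Sun 1956:Tue 1957:Wed✓
Years with five Fridays: 1907, 1908, 1912, 1913, 1914, 1918, 1919, 1924, 1925, 1929, 1930, 1931, 1935, 1936, 1940, 1941, 1942, 1946, 1947, 1952, 1953, 1957 → 22.

22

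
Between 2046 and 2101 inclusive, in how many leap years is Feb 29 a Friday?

2

Leap years in 2046–2101: 13 of them.
Feb 29 weekday advances by 5 (mod 7) from one leap year to the next four years later (or differs when a century non-leap intervenes).
Leap-day weekdays: 2048:Sat 2052:Thu 2056:Tue 2060:Sun 2064:Fri✓ 2068:Wed 2072:Mon 2076:Sat 2080:Thu 2084:Tue 2088:Sun 2092:Fri✓ 2096:Wed
Friday: 2064, 2092 → 2.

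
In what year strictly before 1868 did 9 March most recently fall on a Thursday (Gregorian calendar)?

1865

From one year to the next, a fixed date's weekday advances by 1, or by 2 when a Feb 29 lies between the two dates.
1868: March 9 is Monday.
1867: Saturday (−2)
1866: Friday (−1)
1865: Thursday (−1)
9 March falls on a Thursday in 1865.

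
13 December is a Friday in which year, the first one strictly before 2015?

2013

From one year to the next, a fixed date's weekday advances by 1, or by 2 when a Feb 29 lies between the two dates.
2015: December 13 is Sunday.
2014: Saturday (−1)
2013: Friday (−1)
13 December falls on a Friday in 2013.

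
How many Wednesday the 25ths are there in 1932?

1

Check the 25th of each month of 1932: Jan 25: Mon, Feb 25: Thu, Mar 25: Fri, Apr 25: Mon, May 25: Wed, Jun 25: Sat, Jul 25: Mon, Aug 25: Thu, Sep 25: Sun, Oct 25: Tue, Nov 25: Fri, Dec 25: Sun.
Wednesday occurs in May — 1 month.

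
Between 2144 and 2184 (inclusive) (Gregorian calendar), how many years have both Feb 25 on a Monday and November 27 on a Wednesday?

Check each year's weekday for Feb 25 and November 27:
  2144: Tue/Fri  2145: Thu/Sat  2146: Fri/Sun  2147: Sat/Mon  2148: Sun/Wed  2149: Tue/Thu  2150: Wed/Fri  2151: Thu/Sat  2152: Fri/Mon  2153: Sun/Tue  2154: Mon/Wed ✓  2155: Tue/Thu  2156: Wed/Sat  2157: Fri/Sun  …(13 more)…  2171: Mon/Wed ✓  2172: Tue/Fri  2173: Thu/Sat  2174: Fri/Sun  2175: Sat/Mon  2176: Sun/Wed  2177: Tue/Thu  2178: Wed/Fri  2179: Thu/Sat  2180: Fri/Mon  2181: Sun/Tue  2182: Mon/Wed ✓  2183: Tue/Thu  2184: Wed/Sat
Both conditions hold in: 2154, 2165, 2171, 2182 — 4.

4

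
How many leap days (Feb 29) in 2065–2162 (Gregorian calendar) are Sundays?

Leap years in 2065–2162: 23 of them.
Feb 29 weekday advances by 5 (mod 7) from one leap year to the next four years later (or differs when a century non-leap intervenes).
Leap-day weekdays: 2068:Wed 2072:Mon 2076:Sat 2080:Thu 2084:Tue 2088:Sun✓ 2092:Fri 2096:Wed 2104:Fri 2108:Wed 2112:Mon 2116:Sat 2120:Thu 2124:Tue 2128:Sun✓ 2132:Fri 2136:Wed 2140:Mon 2144:Sat 2148:Thu 2152:Tue 2156:Sun✓ 2160:Fri
Sunday: 2088, 2128, 2156 → 3.

3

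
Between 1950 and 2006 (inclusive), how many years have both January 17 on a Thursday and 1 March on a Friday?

6

Check each year's weekday for January 17 and 1 March:
  1950: Tue/Wed  1951: Wed/Thu  1952: Thu/Sat  1953: Sat/Sun  1954: Sun/Mon  1955: Mon/Tue  1956: Tue/Thu  1957: Thu/Fri ✓  1958: Fri/Sat  1959: Sat/Sun  1960: Sun/Tue  1961: Tue/Wed  1962: Wed/Thu  1963: Thu/Fri ✓  …(29 more)…  1993: Sun/Mon  1994: Mon/Tue  1995: Tue/Wed  1996: Wed/Fri  1997: Fri/Sat  1998: Sat/Sun  1999: Sun/Mon  2000: Mon/Wed  2001: Wed/Thu  2002: Thu/Fri ✓  2003: Fri/Sat  2004: Sat/Mon  2005: Mon/Tue  2006: Tue/Wed
Both conditions hold in: 1957, 1963, 1974, 1985, 1991, 2002 — 6.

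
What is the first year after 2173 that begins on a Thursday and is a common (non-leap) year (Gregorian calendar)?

Jan 1 advances by 2 weekdays after a leap year and by 1 after a common year.
2173: Jan 1 is Friday.
2174: Saturday
2175: Sunday
2176: Monday (leap)
2177: Wednesday
2178: Thursday
2178 begins on a Thursday and is a common year.

2178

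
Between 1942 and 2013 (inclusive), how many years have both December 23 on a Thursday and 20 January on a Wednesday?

8

Check each year's weekday for December 23 and 20 January:
  1942: Wed/Tue  1943: Thu/Wed ✓  1944: Sat/Thu  1945: Sun/Sat  1946: Mon/Sun  1947: Tue/Mon  1948: Thu/Tue  1949: Fri/Thu  1950: Sat/Fri  1951: Sun/Sat  1952: Tue/Sun  1953: Wed/Tue  1954: Thu/Wed ✓  1955: Fri/Thu  …(44 more)…  2000: Sat/Thu  2001: Sun/Sat  2002: Mon/Sun  2003: Tue/Mon  2004: Thu/Tue  2005: Fri/Thu  2006: Sat/Fri  2007: Sun/Sat  2008: Tue/Sun  2009: Wed/Tue  2010: Thu/Wed ✓  2011: Fri/Thu  2012: Sun/Fri  2013: Mon/Sun
Both conditions hold in: 1943, 1954, 1965, 1971, 1982, 1993, 1999, 2010 — 8.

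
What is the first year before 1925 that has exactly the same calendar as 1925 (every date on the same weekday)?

Two years share a calendar iff Jan 1 falls on the same weekday and both are leap or both are common. 1925: Jan 1 is Thursday, common year.
1924: Jan 1 Tuesday, leap
1923: Jan 1 Monday, common
1922: Jan 1 Sunday, common
1921: Jan 1 Saturday, common
1920: Jan 1 Thursday, leap
1919: Jan 1 Wednesday, common
1918: Jan 1 Tuesday, common
1917: Jan 1 Monday, common
1916: Jan 1 Saturday, leap
1915: Jan 1 Friday, common
1914: Jan 1 Thursday, common
1914 matches on both conditions.

1914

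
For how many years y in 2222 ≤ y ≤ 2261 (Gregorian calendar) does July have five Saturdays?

17

July has 31 days; it has five Saturdays when Saturday falls among the first (month-length − 28) days — i.e. when July 1 is one of Saturday/Friday/Thursday.
July 1 by year: 2222:Mon 2223:Tue 2224:Thu✓ 2225:Fri✓ 2226:Sat✓ 2227:Sun 2228:Tue 2229:Wed 2230:Thu✓ 2231:Fri✓ 2232:Sun 2233:Mon 2234:Tue 2235:Wed 2236:Fri✓ …(10 more)… 2247:Thu✓ 2248:Sat✓ 2249:Sun 2250:Mon 2251:Tue 2252:Thu✓ 2253:Fri✓ 2254:Sat✓ 2255:Sun 2256:Tue 2257:Wed 2258:Thu✓ 2259:Fri✓ 2260:Sun 2261:Mon
Years with five Saturdays: 2224, 2225, 2226, 2230, 2231, 2236, 2237, 2241, 2242, 2243, 2247, 2248, 2252, 2253, 2254, 2258, 2259 → 17.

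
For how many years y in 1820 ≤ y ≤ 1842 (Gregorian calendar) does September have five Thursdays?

7

September has 30 days; it has five Thursdays when Thursday falls among the first (month-length − 28) days — i.e. when September 1 is one of Thursday/Wednesday.
September 1 by year: 1820:Fri 1821:Sat 1822:Sun 1823:Mon 1824:Wed✓ 1825:Thu✓ 1826:Fri 1827:Sat 1828:Mon 1829:Tue 1830:Wed✓ 1831:Thu✓ 1832:Sat 1833:Sun 1834:Mon 1835:Tue 1836:Thu✓ 1837:Fri 1838:Sat 1839:Sun 1840:Tue 1841:Wed✓ 1842:Thu✓
Years with five Thursdays: 1824, 1825, 1830, 1831, 1836, 1841, 1842 → 7.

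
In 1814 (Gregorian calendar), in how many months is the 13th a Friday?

1

Check the 13th of each month of 1814: Jan 13: Thu, Feb 13: Sun, Mar 13: Sun, Apr 13: Wed, May 13: Fri, Jun 13: Mon, Jul 13: Wed, Aug 13: Sat, Sep 13: Tue, Oct 13: Thu, Nov 13: Sun, Dec 13: Tue.
Friday occurs in May — 1 month.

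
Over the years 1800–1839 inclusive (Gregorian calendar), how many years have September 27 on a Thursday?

6

Track September 27's weekday year by year (advancing +1, or +2 across a Feb 29):
  1800: Sat  1801: Sun (+1)  1802: Mon (+1)  1803: Tue (+1)  1804: Thu (+2) ✓
  1805: Fri (+1)  1806: Sat (+1)  1807: Sun (+1)  1808: Tue (+2)  1809: Wed (+1)
  1810: Thu (+1) ✓  1811: Fri (+1)  1812: Sun (+2)  1813: Mon (+1)  … (12 more years) …
  1826: Wed (+1)  1827: Thu (+1) ✓  1828: Sat (+2)  1829: Sun (+1)  1830: Mon (+1)
  1831: Tue (+1)  1832: Thu (+2) ✓  1833: Fri (+1)  1834: Sat (+1)  1835: Sun (+1)
  1836: Tue (+2)  1837: Wed (+1)  1838: Thu (+1) ✓  1839: Fri (+1)
Thursday years: 1804, 1810, 1821, 1827, 1832, 1838 — 6 in total.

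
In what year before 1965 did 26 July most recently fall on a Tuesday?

1960

From one year to the next, a fixed date's weekday advances by 1, or by 2 when a Feb 29 lies between the two dates.
1965: July 26 is Monday.
1964: Sunday (−1)
1963: Friday (−2)
1962: Thursday (−1)
1961: Wednesday (−1)
1960: Tuesday (−1)
26 July falls on a Tuesday in 1960.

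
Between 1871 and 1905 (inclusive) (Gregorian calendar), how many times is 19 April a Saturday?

Track 19 April's weekday year by year (advancing +1, or +2 across a Feb 29):
  1871: Wed  1872: Fri (+2)  1873: Sat (+1) ✓  1874: Sun (+1)  1875: Mon (+1)
  1876: Wed (+2)  1877: Thu (+1)  1878: Fri (+1)  1879: Sat (+1) ✓  1880: Mon (+2)
  1881: Tue (+1)  1882: Wed (+1)  1883: Thu (+1)  1884: Sat (+2) ✓  … (7 more years) …
  1892: Tue (+2)  1893: Wed (+1)  1894: Thu (+1)  1895: Fri (+1)  1896: Sun (+2)
  1897: Mon (+1)  1898: Tue (+1)  1899: Wed (+1)  1900: Thu (+1)  1901: Fri (+1)
  1902: Sat (+1) ✓  1903: Sun (+1)  1904: Tue (+2)  1905: Wed (+1)
Saturday years: 1873, 1879, 1884, 1890, 1902 — 5 in total.

5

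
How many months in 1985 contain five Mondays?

4

A month of length L has five Mondays iff its first Monday is on day ≤ L−28 (so day 1–3 in a 31-day month, 1–2 in a 30-day month, day 1 in a leap February).
Checking each month of 1985: Jan starts Tue (31d); Feb starts Fri (28d); Mar starts Fri (31d); Apr starts Mon (30d) ✓; May starts Wed (31d); Jun starts Sat (30d); Jul starts Mon (31d) ✓; Aug starts Thu (31d); Sep starts Sun (30d) ✓; Oct starts Tue (31d); Nov starts Fri (30d); Dec starts Sun (31d) ✓.
Five-Monday months: April, July, September, December → 4.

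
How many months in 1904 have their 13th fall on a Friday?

1

Check the 13th of each month of 1904: Jan 13: Wed, Feb 13: Sat, Mar 13: Sun, Apr 13: Wed, May 13: Fri, Jun 13: Mon, Jul 13: Wed, Aug 13: Sat, Sep 13: Tue, Oct 13: Thu, Nov 13: Sun, Dec 13: Tue.
Friday occurs in May — 1 month.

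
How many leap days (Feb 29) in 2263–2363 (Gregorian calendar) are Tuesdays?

Leap years in 2263–2363: 24 of them.
Feb 29 weekday advances by 5 (mod 7) from one leap year to the next four years later (or differs when a century non-leap intervenes).
Leap-day weekdays: 2264:Mon 2268:Sat 2272:Thu 2276:Tue✓ 2280:Sun 2284:Fri 2288:Wed 2292:Mon 2296:Sat 2304:Mon 2308:Sat 2312:Thu 2316:Tue✓ 2320:Sun 2324:Fri 2328:Wed 2332:Mon 2336:Sat 2340:Thu 2344:Tue✓ 2348:Sun 2352:Fri 2356:Wed 2360:Mon
Tuesday: 2276, 2316, 2344 → 3.

3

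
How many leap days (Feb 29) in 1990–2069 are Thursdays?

3

Leap years in 1990–2069: 20 of them.
Feb 29 weekday advances by 5 (mod 7) from one leap year to the next four years later (or differs when a century non-leap intervenes).
Leap-day weekdays: 1992:Sat 1996:Thu✓ 2000:Tue 2004:Sun 2008:Fri 2012:Wed 2016:Mon 2020:Sat 2024:Thu✓ 2028:Tue 2032:Sun 2036:Fri 2040:Wed 2044:Mon 2048:Sat 2052:Thu✓ 2056:Tue 2060:Sun 2064:Fri 2068:Wed
Thursday: 1996, 2024, 2052 → 3.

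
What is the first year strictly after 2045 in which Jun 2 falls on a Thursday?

From one year to the next, a fixed date's weekday advances by 1, or by 2 when a Feb 29 lies between the two dates.
2045: June 2 is Friday.
2046: Saturday (+1)
2047: Sunday (+1)
2048: Tuesday (+2)
2049: Wednesday (+1)
2050: Thursday (+1)
Jun 2 falls on a Thursday in 2050.

2050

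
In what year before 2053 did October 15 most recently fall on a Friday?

2049

From one year to the next, a fixed date's weekday advances by 1, or by 2 when a Feb 29 lies between the two dates.
2053: October 15 is Wednesday.
2052: Tuesday (−1)
2051: Sunday (−2)
2050: Saturday (−1)
2049: Friday (−1)
October 15 falls on a Friday in 2049.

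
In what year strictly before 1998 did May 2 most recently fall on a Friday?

1997

From one year to the next, a fixed date's weekday advances by 1, or by 2 when a Feb 29 lies between the two dates.
1998: May 2 is Saturday.
1997: Friday (−1)
May 2 falls on a Friday in 1997.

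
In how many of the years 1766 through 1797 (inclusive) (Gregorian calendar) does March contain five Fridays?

March has 31 days; it has five Fridays when Friday falls among the first (month-length − 28) days — i.e. when March 1 is one of Friday/Thursday/Wednesday.
March 1 by year: 1766:Sat 1767:Sun 1768:Tue 1769:Wed✓ 1770:Thu✓ 1771:Fri✓ 1772:Sun 1773:Mon 1774:Tue 1775:Wed✓ 1776:Fri✓ 1777:Sat 1778:Sun 1779:Mon 1780:Wed✓ 1781:Thu✓ 1782:Fri✓ 1783:Sat 1784:Mon 1785:Tue 1786:Wed✓ 1787:Thu✓ 1788:Sat 1789:Sun 1790:Mon 1791:Tue 1792:Thu✓ 1793:Fri✓ 1794:Sat 1795:Sun 1796:Tue 1797:Wed✓
Years with five Fridays: 1769, 1770, 1771, 1775, 1776, 1780, 1781, 1782, 1786, 1787, 1792, 1793, 1797 → 13.

13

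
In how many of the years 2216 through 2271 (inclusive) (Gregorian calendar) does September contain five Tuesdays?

16

September has 30 days; it has five Tuesdays when Tuesday falls among the first (month-length − 28) days — i.e. when September 1 is one of Tuesday/Monday.
September 1 by year: 2216:Sun 2217:Mon✓ 2218:Tue✓ 2219:Wed 2220:Fri 2221:Sat 2222:Sun 2223:Mon✓ 2224:Wed 2225:Thu 2226:Fri 2227:Sat 2228:Mon✓ 2229:Tue✓ 2230:Wed …(26 more)… 2257:Tue✓ 2258:Wed 2259:Thu 2260:Sat 2261:Sun 2262:Mon✓ 2263:Tue✓ 2264:Thu 2265:Fri 2266:Sat 2267:Sun 2268:Tue✓ 2269:Wed 2270:Thu 2271:Fri
Years with five Tuesdays: 2217, 2218, 2223, 2228, 2229, 2234, 2235, 2240, 2245, 2246, 2251, 2256, 2257, 2262, 2263, 2268 → 16.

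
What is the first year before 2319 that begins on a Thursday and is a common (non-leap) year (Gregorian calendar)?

2314

Jan 1 advances by 2 weekdays after a leap year and by 1 after a common year.
2319: Jan 1 is Wednesday.
2318: Tuesday
2317: Monday
2316: Saturday (leap)
2315: Friday
2314: Thursday
2314 begins on a Thursday and is a common year.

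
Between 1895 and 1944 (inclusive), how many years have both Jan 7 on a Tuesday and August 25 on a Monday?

Check each year's weekday for Jan 7 and August 25:
  1895: Mon/Sun  1896: Tue/Tue  1897: Thu/Wed  1898: Fri/Thu  1899: Sat/Fri  1900: Sun/Sat  1901: Mon/Sun  1902: Tue/Mon ✓  1903: Wed/Tue  1904: Thu/Thu  1905: Sat/Fri  1906: Sun/Sat  1907: Mon/Sun  1908: Tue/Tue  …(22 more)…  1931: Wed/Tue  1932: Thu/Thu  1933: Sat/Fri  1934: Sun/Sat  1935: Mon/Sun  1936: Tue/Tue  1937: Thu/Wed  1938: Fri/Thu  1939: Sat/Fri  1940: Sun/Sun  1941: Tue/Mon ✓  1942: Wed/Tue  1943: Thu/Wed  1944: Fri/Fri
Both conditions hold in: 1902, 1913, 1919, 1930, 1941 — 5.

5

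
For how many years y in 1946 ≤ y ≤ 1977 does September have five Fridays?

September has 30 days; it has five Fridays when Friday falls among the first (month-length − 28) days — i.e. when September 1 is one of Friday/Thursday.
September 1 by year: 1946:Sun 1947:Mon 1948:Wed 1949:Thu✓ 1950:Fri✓ 1951:Sat 1952:Mon 1953:Tue 1954:Wed 1955:Thu✓ 1956:Sat 1957:Sun 1958:Mon 1959:Tue 1960:Thu✓ 1961:Fri✓ 1962:Sat 1963:Sun 1964:Tue 1965:Wed 1966:Thu✓ 1967:Fri✓ 1968:Sun 1969:Mon 1970:Tue 1971:Wed 1972:Fri✓ 1973:Sat 1974:Sun 1975:Mon 1976:Wed 1977:Thu✓
Years with five Fridays: 1949, 1950, 1955, 1960, 1961, 1966, 1967, 1972, 1977 → 9.

9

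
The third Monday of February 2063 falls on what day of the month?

19

February 1, 2063 is a Thursday, so the first Monday is the 5th.
The third Monday is 5 + 14 = 19.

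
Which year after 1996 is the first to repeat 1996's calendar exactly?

2024

Two years share a calendar iff Jan 1 falls on the same weekday and both are leap or both are common. 1996: Jan 1 is Monday, leap year.
1997: Jan 1 Wednesday, common
1998: Jan 1 Thursday, common
1999: Jan 1 Friday, common
2000: Jan 1 Saturday, leap
2001: Jan 1 Monday, common
2002: Jan 1 Tuesday, common
2003: Jan 1 Wednesday, common
2004: Jan 1 Thursday, leap
2005: Jan 1 Saturday, common
2006: Jan 1 Sunday, common
2007: Jan 1 Monday, common
2008: Jan 1 Tuesday, leap
2009: Jan 1 Thursday, common
2010: Jan 1 Friday, common
2011: Jan 1 Saturday, common
2012: Jan 1 Sunday, leap
2013: Jan 1 Tuesday, common
2014: Jan 1 Wednesday, common
2015: Jan 1 Thursday, common
2016: Jan 1 Friday, leap
2017: Jan 1 Sunday, common
2018: Jan 1 Monday, common
2019: Jan 1 Tuesday, common
2020: Jan 1 Wednesday, leap
2021: Jan 1 Friday, common
2022: Jan 1 Saturday, common
2023: Jan 1 Sunday, common
2024: Jan 1 Monday, leap
2024 matches on both conditions.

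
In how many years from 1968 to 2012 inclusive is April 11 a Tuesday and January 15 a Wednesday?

Check each year's weekday for April 11 and January 15:
  1968: Thu/Mon  1969: Fri/Wed  1970: Sat/Thu  1971: Sun/Fri  1972: Tue/Sat  1973: Wed/Mon  1974: Thu/Tue  1975: Fri/Wed  1976: Sun/Thu  1977: Mon/Sat  1978: Tue/Sun  1979: Wed/Mon  1980: Fri/Tue  1981: Sat/Thu  …(17 more)…  1999: Sun/Fri  2000: Tue/Sat  2001: Wed/Mon  2002: Thu/Tue  2003: Fri/Wed  2004: Sun/Thu  2005: Mon/Sat  2006: Tue/Sun  2007: Wed/Mon  2008: Fri/Tue  2009: Sat/Thu  2010: Sun/Fri  2011: Mon/Sat  2012: Wed/Sun
Both conditions hold in: no year — 0.

0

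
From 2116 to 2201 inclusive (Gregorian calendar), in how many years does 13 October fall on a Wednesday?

Track 13 October's weekday year by year (advancing +1, or +2 across a Feb 29):
  2116: Tue  2117: Wed (+1) ✓  2118: Thu (+1)  2119: Fri (+1)  2120: Sun (+2)
  2121: Mon (+1)  2122: Tue (+1)  2123: Wed (+1) ✓  2124: Fri (+2)  2125: Sat (+1)
  2126: Sun (+1)  2127: Mon (+1)  2128: Wed (+2) ✓  2129: Thu (+1)  … (58 more years) …
  2188: Mon (+2)  2189: Tue (+1)  2190: Wed (+1) ✓  2191: Thu (+1)  2192: Sat (+2)
  2193: Sun (+1)  2194: Mon (+1)  2195: Tue (+1)  2196: Thu (+2)  2197: Fri (+1)
  2198: Sat (+1)  2199: Sun (+1)  2200: Mon (+1)  2201: Tue (+1)
Wednesday years: 2117, 2123, 2128, 2134, 2145, 2151, 2156, 2162, 2173, 2179, 2184, 2190 — 12 in total.

12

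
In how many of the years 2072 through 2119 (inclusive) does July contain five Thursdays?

20

July has 31 days; it has five Thursdays when Thursday falls among the first (month-length − 28) days — i.e. when July 1 is one of Thursday/Wednesday/Tuesday.
July 1 by year: 2072:Fri 2073:Sat 2074:Sun 2075:Mon 2076:Wed✓ 2077:Thu✓ 2078:Fri 2079:Sat 2080:Mon 2081:Tue✓ 2082:Wed✓ 2083:Thu✓ 2084:Sat 2085:Sun 2086:Mon …(18 more)… 2105:Wed✓ 2106:Thu✓ 2107:Fri 2108:Sun 2109:Mon 2110:Tue✓ 2111:Wed✓ 2112:Fri 2113:Sat 2114:Sun 2115:Mon 2116:Wed✓ 2117:Thu✓ 2118:Fri 2119:Sat
Years with five Thursdays: 2076, 2077, 2081, 2082, 2083, 2087, 2088, 2092, 2093, 2094, 2098, 2099, 2100, 2104, 2105, 2106, 2110, 2111, 2116, 2117 → 20.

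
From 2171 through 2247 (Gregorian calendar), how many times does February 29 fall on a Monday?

3

Leap years in 2171–2247: 18 of them.
Feb 29 weekday advances by 5 (mod 7) from one leap year to the next four years later (or differs when a century non-leap intervenes).
Leap-day weekdays: 2172:Sat 2176:Thu 2180:Tue 2184:Sun 2188:Fri 2192:Wed 2196:Mon✓ 2204:Wed 2208:Mon✓ 2212:Sat 2216:Thu 2220:Tue 2224:Sun 2228:Fri 2232:Wed 2236:Mon✓ 2240:Sat 2244:Thu
Monday: 2196, 2208, 2236 → 3.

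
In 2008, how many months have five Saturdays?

4

A month of length L has five Saturdays iff its first Saturday is on day ≤ L−28 (so day 1–3 in a 31-day month, 1–2 in a 30-day month, day 1 in a leap February).
Checking each month of 2008: Jan starts Tue (31d); Feb starts Fri (29d); Mar starts Sat (31d) ✓; Apr starts Tue (30d); May starts Thu (31d) ✓; Jun starts Sun (30d); Jul starts Tue (31d); Aug starts Fri (31d) ✓; Sep starts Mon (30d); Oct starts Wed (31d); Nov starts Sat (30d) ✓; Dec starts Mon (31d).
Five-Saturday months: March, May, August, November → 4.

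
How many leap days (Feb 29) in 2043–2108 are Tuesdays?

2

Leap years in 2043–2108: 16 of them.
Feb 29 weekday advances by 5 (mod 7) from one leap year to the next four years later (or differs when a century non-leap intervenes).
Leap-day weekdays: 2044:Mon 2048:Sat 2052:Thu 2056:Tue✓ 2060:Sun 2064:Fri 2068:Wed 2072:Mon 2076:Sat 2080:Thu 2084:Tue✓ 2088:Sun 2092:Fri 2096:Wed 2104:Fri 2108:Wed
Tuesday: 2056, 2084 → 2.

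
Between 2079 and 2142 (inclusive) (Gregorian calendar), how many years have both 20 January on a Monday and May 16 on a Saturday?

Check each year's weekday for 20 January and May 16:
  2079: Fri/Tue  2080: Sat/Thu  2081: Mon/Fri  2082: Tue/Sat  2083: Wed/Sun  2084: Thu/Tue  2085: Sat/Wed  2086: Sun/Thu  2087: Mon/Fri  2088: Tue/Sun  2089: Thu/Mon  2090: Fri/Tue  2091: Sat/Wed  2092: Sun/Fri  …(36 more)…  2129: Thu/Mon  2130: Fri/Tue  2131: Sat/Wed  2132: Sun/Fri  2133: Tue/Sat  2134: Wed/Sun  2135: Thu/Mon  2136: Fri/Wed  2137: Sun/Thu  2138: Mon/Fri  2139: Tue/Sat  2140: Wed/Mon  2141: Fri/Tue  2142: Sat/Wed
Both conditions hold in: 2116 — 1.

1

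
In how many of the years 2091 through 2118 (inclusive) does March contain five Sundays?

12

March has 31 days; it has five Sundays when Sunday falls among the first (month-length − 28) days — i.e. when March 1 is one of Sunday/Saturday/Friday.
March 1 by year: 2091:Thu 2092:Sat✓ 2093:Sun✓ 2094:Mon 2095:Tue 2096:Thu 2097:Fri✓ 2098:Sat✓ 2099:Sun✓ 2100:Mon 2101:Tue 2102:Wed 2103:Thu 2104:Sat✓ 2105:Sun✓ 2106:Mon 2107:Tue 2108:Thu 2109:Fri✓ 2110:Sat✓ 2111:Sun✓ 2112:Tue 2113:Wed 2114:Thu 2115:Fri✓ 2116:Sun✓ 2117:Mon 2118:Tue
Years with five Sundays: 2092, 2093, 2097, 2098, 2099, 2104, 2105, 2109, 2110, 2111, 2115, 2116 → 12.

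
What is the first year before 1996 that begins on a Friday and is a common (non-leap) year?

Jan 1 advances by 2 weekdays after a leap year and by 1 after a common year.
1996: Jan 1 is Monday (leap).
1995: Sunday
1994: Saturday
1993: Friday
1993 begins on a Friday and is a common year.

1993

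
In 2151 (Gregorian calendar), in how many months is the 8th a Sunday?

1

Check the 8th of each month of 2151: Jan 8: Fri, Feb 8: Mon, Mar 8: Mon, Apr 8: Thu, May 8: Sat, Jun 8: Tue, Jul 8: Thu, Aug 8: Sun, Sep 8: Wed, Oct 8: Fri, Nov 8: Mon, Dec 8: Wed.
Sunday occurs in August — 1 month.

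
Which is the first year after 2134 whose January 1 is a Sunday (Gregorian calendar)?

Jan 1 advances by 2 weekdays after a leap year and by 1 after a common year.
2134: Jan 1 is Friday.
2135: Saturday
2136: Sunday (leap)
2136 begins on a Sunday

2136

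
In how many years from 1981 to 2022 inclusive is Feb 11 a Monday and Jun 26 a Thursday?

1

Check each year's weekday for Feb 11 and Jun 26:
  1981: Wed/Fri  1982: Thu/Sat  1983: Fri/Sun  1984: Sat/Tue  1985: Mon/Wed  1986: Tue/Thu  1987: Wed/Fri  1988: Thu/Sun  1989: Sat/Mon  1990: Sun/Tue  1991: Mon/Wed  1992: Tue/Fri  1993: Thu/Sat  1994: Fri/Sun  …(14 more)…  2009: Wed/Fri  2010: Thu/Sat  2011: Fri/Sun  2012: Sat/Tue  2013: Mon/Wed  2014: Tue/Thu  2015: Wed/Fri  2016: Thu/Sun  2017: Sat/Mon  2018: Sun/Tue  2019: Mon/Wed  2020: Tue/Fri  2021: Thu/Sat  2022: Fri/Sun
Both conditions hold in: 2008 — 1.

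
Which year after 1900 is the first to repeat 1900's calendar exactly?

Two years share a calendar iff Jan 1 falls on the same weekday and both are leap or both are common. 1900: Jan 1 is Monday, common year.
1901: Jan 1 Tuesday, common
1902: Jan 1 Wednesday, common
1903: Jan 1 Thursday, common
1904: Jan 1 Friday, leap
1905: Jan 1 Sunday, common
1906: Jan 1 Monday, common
1906 matches on both conditions.

1906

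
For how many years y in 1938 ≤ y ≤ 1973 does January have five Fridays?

January has 31 days; it has five Fridays when Friday falls among the first (month-length − 28) days — i.e. when January 1 is one of Friday/Thursday/Wednesday.
January 1 by year: 1938:Sat 1939:Sun 1940:Mon 1941:Wed✓ 1942:Thu✓ 1943:Fri✓ 1944:Sat 1945:Mon 1946:Tue 1947:Wed✓ 1948:Thu✓ 1949:Sat 1950:Sun 1951:Mon 1952:Tue …(6 more)… 1959:Thu✓ 1960:Fri✓ 1961:Sun 1962:Mon 1963:Tue 1964:Wed✓ 1965:Fri✓ 1966:Sat 1967:Sun 1968:Mon 1969:Wed✓ 1970:Thu✓ 1971:Fri✓ 1972:Sat 1973:Mon
Years with five Fridays: 1941, 1942, 1943, 1947, 1948, 1953, 1954, 1958, 1959, 1960, 1964, 1965, 1969, 1970, 1971 → 15.

15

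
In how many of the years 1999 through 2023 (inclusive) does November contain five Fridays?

November has 30 days; it has five Fridays when Friday falls among the first (month-length − 28) days — i.e. when November 1 is one of Friday/Thursday.
November 1 by year: 1999:Mon 2000:Wed 2001:Thu✓ 2002:Fri✓ 2003:Sat 2004:Mon 2005:Tue 2006:Wed 2007:Thu✓ 2008:Sat 2009:Sun 2010:Mon 2011:Tue 2012:Thu✓ 2013:Fri✓ 2014:Sat 2015:Sun 2016:Tue 2017:Wed 2018:Thu✓ 2019:Fri✓ 2020:Sun 2021:Mon 2022:Tue 2023:Wed
Years with five Fridays: 2001, 2002, 2007, 2012, 2013, 2018, 2019 → 7.

7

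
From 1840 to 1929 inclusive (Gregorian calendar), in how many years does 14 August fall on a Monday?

Track 14 August's weekday year by year (advancing +1, or +2 across a Feb 29):
  1840: Fri  1841: Sat (+1)  1842: Sun (+1)  1843: Mon (+1) ✓  1844: Wed (+2)
  1845: Thu (+1)  1846: Fri (+1)  1847: Sat (+1)  1848: Mon (+2) ✓  1849: Tue (+1)
  1850: Wed (+1)  1851: Thu (+1)  1852: Sat (+2)  1853: Sun (+1)  … (62 more years) …
  1916: Mon (+2) ✓  1917: Tue (+1)  1918: Wed (+1)  1919: Thu (+1)  1920: Sat (+2)
  1921: Sun (+1)  1922: Mon (+1) ✓  1923: Tue (+1)  1924: Thu (+2)  1925: Fri (+1)
  1926: Sat (+1)  1927: Sun (+1)  1928: Tue (+2)  1929: Wed (+1)
Monday years: 1843, 1848, 1854, 1865, 1871, 1876, 1882, 1893, 1899, 1905, 1911, 1916, 1922 — 13 in total.

13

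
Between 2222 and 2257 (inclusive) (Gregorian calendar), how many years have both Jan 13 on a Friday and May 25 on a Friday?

1

Check each year's weekday for Jan 13 and May 25:
  2222: Sun/Sat  2223: Mon/Sun  2224: Tue/Tue  2225: Thu/Wed  2226: Fri/Thu  2227: Sat/Fri  2228: Sun/Sun  2229: Tue/Mon  2230: Wed/Tue  2231: Thu/Wed  2232: Fri/Fri ✓  2233: Sun/Sat  2234: Mon/Sun  2235: Tue/Mon  …(8 more)…  2244: Sat/Sat  2245: Mon/Sun  2246: Tue/Mon  2247: Wed/Tue  2248: Thu/Thu  2249: Sat/Fri  2250: Sun/Sat  2251: Mon/Sun  2252: Tue/Tue  2253: Thu/Wed  2254: Fri/Thu  2255: Sat/Fri  2256: Sun/Sun  2257: Tue/Mon
Both conditions hold in: 2232 — 1.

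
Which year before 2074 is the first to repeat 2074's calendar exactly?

2063

Two years share a calendar iff Jan 1 falls on the same weekday and both are leap or both are common. 2074: Jan 1 is Monday, common year.
2073: Jan 1 Sunday, common
2072: Jan 1 Friday, leap
2071: Jan 1 Thursday, common
2070: Jan 1 Wednesday, common
2069: Jan 1 Tuesday, common
2068: Jan 1 Sunday, leap
2067: Jan 1 Saturday, common
2066: Jan 1 Friday, common
2065: Jan 1 Thursday, common
2064: Jan 1 Tuesday, leap
2063: Jan 1 Monday, common
2063 matches on both conditions.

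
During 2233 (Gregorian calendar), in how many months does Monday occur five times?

4

A month of length L has five Mondays iff its first Monday is on day ≤ L−28 (so day 1–3 in a 31-day month, 1–2 in a 30-day month, day 1 in a leap February).
Checking each month of 2233: Jan starts Tue (31d); Feb starts Fri (28d); Mar starts Fri (31d); Apr starts Mon (30d) ✓; May starts Wed (31d); Jun starts Sat (30d); Jul starts Mon (31d) ✓; Aug starts Thu (31d); Sep starts Sun (30d) ✓; Oct starts Tue (31d); Nov starts Fri (30d); Dec starts Sun (31d) ✓.
Five-Monday months: April, July, September, December → 4.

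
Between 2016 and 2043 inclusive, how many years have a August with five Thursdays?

12

August has 31 days; it has five Thursdays when Thursday falls among the first (month-length − 28) days — i.e. when August 1 is one of Thursday/Wednesday/Tuesday.
August 1 by year: 2016:Mon 2017:Tue✓ 2018:Wed✓ 2019:Thu✓ 2020:Sat 2021:Sun 2022:Mon 2023:Tue✓ 2024:Thu✓ 2025:Fri 2026:Sat 2027:Sun 2028:Tue✓ 2029:Wed✓ 2030:Thu✓ 2031:Fri 2032:Sun 2033:Mon 2034:Tue✓ 2035:Wed✓ 2036:Fri 2037:Sat 2038:Sun 2039:Mon 2040:Wed✓ 2041:Thu✓ 2042:Fri 2043:Sat
Years with five Thursdays: 2017, 2018, 2019, 2023, 2024, 2028, 2029, 2030, 2034, 2035, 2040, 2041 → 12.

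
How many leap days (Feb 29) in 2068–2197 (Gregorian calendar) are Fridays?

Leap years in 2068–2197: 32 of them.
Feb 29 weekday advances by 5 (mod 7) from one leap year to the next four years later (or differs when a century non-leap intervenes).
Leap-day weekdays: 2068:Wed 2072:Mon 2076:Sat 2080:Thu 2084:Tue 2088:Sun 2092:Fri✓ 2096:Wed 2104:Fri✓ 2108:Wed 2112:Mon 2116:Sat 2120:Thu …(6 more)… 2148:Thu 2152:Tue 2156:Sun 2160:Fri✓ 2164:Wed 2168:Mon 2172:Sat 2176:Thu 2180:Tue 2184:Sun 2188:Fri✓ 2192:Wed 2196:Mon
Friday: 2092, 2104, 2132, 2160, 2188 → 5.

5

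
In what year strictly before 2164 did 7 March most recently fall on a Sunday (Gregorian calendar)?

From one year to the next, a fixed date's weekday advances by 1, or by 2 when a Feb 29 lies between the two dates.
2164: March 7 is Wednesday.
2163: Monday (−2)
2162: Sunday (−1)
7 March falls on a Sunday in 2162.

2162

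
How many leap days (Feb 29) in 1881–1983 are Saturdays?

Leap years in 1881–1983: 24 of them.
Feb 29 weekday advances by 5 (mod 7) from one leap year to the next four years later (or differs when a century non-leap intervenes).
Leap-day weekdays: 1884:Fri 1888:Wed 1892:Mon 1896:Sat✓ 1904:Mon 1908:Sat✓ 1912:Thu 1916:Tue 1920:Sun 1924:Fri 1928:Wed 1932:Mon 1936:Sat✓ 1940:Thu 1944:Tue 1948:Sun 1952:Fri 1956:Wed 1960:Mon 1964:Sat✓ 1968:Thu 1972:Tue 1976:Sun 1980:Fri
Saturday: 1896, 1908, 1936, 1964 → 4.

4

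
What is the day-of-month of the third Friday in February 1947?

21

February 1, 1947 is a Saturday, so the first Friday is the 7th.
The third Friday is 7 + 14 = 21.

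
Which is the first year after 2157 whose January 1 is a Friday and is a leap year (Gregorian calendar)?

2168

Jan 1 advances by 2 weekdays after a leap year and by 1 after a common year.
2157: Jan 1 is Saturday.
2158: Sunday
2159: Monday
2160: Tuesday (leap)
2161: Thursday
2162: Friday
2163: Saturday
2164: Sunday (leap)
2165: Tuesday
2166: Wednesday
2167: Thursday
2168: Friday (leap)
2168 begins on a Friday and is a leap year.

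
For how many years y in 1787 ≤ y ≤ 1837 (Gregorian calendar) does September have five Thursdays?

September has 30 days; it has five Thursdays when Thursday falls among the first (month-length − 28) days — i.e. when September 1 is one of Thursday/Wednesday.
September 1 by year: 1787:Sat 1788:Mon 1789:Tue 1790:Wed✓ 1791:Thu✓ 1792:Sat 1793:Sun 1794:Mon 1795:Tue 1796:Thu✓ 1797:Fri 1798:Sat 1799:Sun 1800:Mon 1801:Tue …(21 more)… 1823:Mon 1824:Wed✓ 1825:Thu✓ 1826:Fri 1827:Sat 1828:Mon 1829:Tue 1830:Wed✓ 1831:Thu✓ 1832:Sat 1833:Sun 1834:Mon 1835:Tue 1836:Thu✓ 1837:Fri
Years with five Thursdays: 1790, 1791, 1796, 1802, 1803, 1808, 1813, 1814, 1819, 1824, 1825, 1830, 1831, 1836 → 14.

14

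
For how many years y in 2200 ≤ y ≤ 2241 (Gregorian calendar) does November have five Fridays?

12

November has 30 days; it has five Fridays when Friday falls among the first (month-length − 28) days — i.e. when November 1 is one of Friday/Thursday.
November 1 by year: 2200:Sat 2201:Sun 2202:Mon 2203:Tue 2204:Thu✓ 2205:Fri✓ 2206:Sat 2207:Sun 2208:Tue 2209:Wed 2210:Thu✓ 2211:Fri✓ 2212:Sun 2213:Mon 2214:Tue …(12 more)… 2227:Thu✓ 2228:Sat 2229:Sun 2230:Mon 2231:Tue 2232:Thu✓ 2233:Fri✓ 2234:Sat 2235:Sun 2236:Tue 2237:Wed 2238:Thu✓ 2239:Fri✓ 2240:Sun 2241:Mon
Years with five Fridays: 2204, 2205, 2210, 2211, 2216, 2221, 2222, 2227, 2232, 2233, 2238, 2239 → 12.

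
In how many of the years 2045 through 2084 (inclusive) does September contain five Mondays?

September has 30 days; it has five Mondays when Monday falls among the first (month-length − 28) days — i.e. when September 1 is one of Monday/Sunday.
September 1 by year: 2045:Fri 2046:Sat 2047:Sun✓ 2048:Tue 2049:Wed 2050:Thu 2051:Fri 2052:Sun✓ 2053:Mon✓ 2054:Tue 2055:Wed 2056:Fri 2057:Sat 2058:Sun✓ 2059:Mon✓ …(10 more)… 2070:Mon✓ 2071:Tue 2072:Thu 2073:Fri 2074:Sat 2075:Sun✓ 2076:Tue 2077:Wed 2078:Thu 2079:Fri 2080:Sun✓ 2081:Mon✓ 2082:Tue 2083:Wed 2084:Fri
Years with five Mondays: 2047, 2052, 2053, 2058, 2059, 2064, 2069, 2070, 2075, 2080, 2081 → 11.

11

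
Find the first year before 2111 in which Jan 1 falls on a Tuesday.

2109

Jan 1 advances by 2 weekdays after a leap year and by 1 after a common year.
2111: Jan 1 is Thursday.
2110: Wednesday
2109: Tuesday
2109 begins on a Tuesday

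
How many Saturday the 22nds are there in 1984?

2

Check the 22nd of each month of 1984: Jan 22: Sun, Feb 22: Wed, Mar 22: Thu, Apr 22: Sun, May 22: Tue, Jun 22: Fri, Jul 22: Sun, Aug 22: Wed, Sep 22: Sat, Oct 22: Mon, Nov 22: Thu, Dec 22: Sat.
Saturday occurs in September, December — 2 months.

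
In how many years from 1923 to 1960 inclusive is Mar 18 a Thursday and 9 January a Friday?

Check each year's weekday for Mar 18 and 9 January:
  1923: Sun/Tue  1924: Tue/Wed  1925: Wed/Fri  1926: Thu/Sat  1927: Fri/Sun  1928: Sun/Mon  1929: Mon/Wed  1930: Tue/Thu  1931: Wed/Fri  1932: Fri/Sat  1933: Sat/Mon  1934: Sun/Tue  1935: Mon/Wed  1936: Wed/Thu  …(10 more)…  1947: Tue/Thu  1948: Thu/Fri ✓  1949: Fri/Sun  1950: Sat/Mon  1951: Sun/Tue  1952: Tue/Wed  1953: Wed/Fri  1954: Thu/Sat  1955: Fri/Sun  1956: Sun/Mon  1957: Mon/Wed  1958: Tue/Thu  1959: Wed/Fri  1960: Fri/Sat
Both conditions hold in: 1948 — 1.

1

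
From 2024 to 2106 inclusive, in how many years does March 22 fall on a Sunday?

12

Track March 22's weekday year by year (advancing +1, or +2 across a Feb 29):
  2024: Fri  2025: Sat (+1)  2026: Sun (+1) ✓  2027: Mon (+1)  2028: Wed (+2)
  2029: Thu (+1)  2030: Fri (+1)  2031: Sat (+1)  2032: Mon (+2)  2033: Tue (+1)
  2034: Wed (+1)  2035: Thu (+1)  2036: Sat (+2)  2037: Sun (+1) ✓  … (55 more years) …
  2093: Sun (+1) ✓  2094: Mon (+1)  2095: Tue (+1)  2096: Thu (+2)  2097: Fri (+1)
  2098: Sat (+1)  2099: Sun (+1) ✓  2100: Mon (+1)  2101: Tue (+1)  2102: Wed (+1)
  2103: Thu (+1)  2104: Sat (+2)  2105: Sun (+1) ✓  2106: Mon (+1)
Sunday years: 2026, 2037, 2043, 2048, 2054, 2065, 2071, 2076, 2082, 2093, 2099, 2105 — 12 in total.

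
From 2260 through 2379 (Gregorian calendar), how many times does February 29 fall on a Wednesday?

Leap years in 2260–2379: 29 of them.
Feb 29 weekday advances by 5 (mod 7) from one leap year to the next four years later (or differs when a century non-leap intervenes).
Leap-day weekdays: 2260:Wed✓ 2264:Mon 2268:Sat 2272:Thu 2276:Tue 2280:Sun 2284:Fri 2288:Wed✓ 2292:Mon 2296:Sat 2304:Mon 2308:Sat 2312:Thu …(3 more)… 2328:Wed✓ 2332:Mon 2336:Sat 2340:Thu 2344:Tue 2348:Sun 2352:Fri 2356:Wed✓ 2360:Mon 2364:Sat 2368:Thu 2372:Tue 2376:Sun
Wednesday: 2260, 2288, 2328, 2356 → 4.

4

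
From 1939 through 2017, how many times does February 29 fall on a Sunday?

Leap years in 1939–2017: 20 of them.
Feb 29 weekday advances by 5 (mod 7) from one leap year to the next four years later (or differs when a century non-leap intervenes).
Leap-day weekdays: 1940:Thu 1944:Tue 1948:Sun✓ 1952:Fri 1956:Wed 1960:Mon 1964:Sat 1968:Thu 1972:Tue 1976:Sun✓ 1980:Fri 1984:Wed 1988:Mon 1992:Sat 1996:Thu 2000:Tue 2004:Sun✓ 2008:Fri 2012:Wed 2016:Mon
Sunday: 1948, 1976, 2004 → 3.

3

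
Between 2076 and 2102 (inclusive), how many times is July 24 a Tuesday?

Track July 24's weekday year by year (advancing +1, or +2 across a Feb 29):
  2076: Fri  2077: Sat (+1)  2078: Sun (+1)  2079: Mon (+1)  2080: Wed (+2)
  2081: Thu (+1)  2082: Fri (+1)  2083: Sat (+1)  2084: Mon (+2)  2085: Tue (+1) ✓
  2086: Wed (+1)  2087: Thu (+1)  2088: Sat (+2)  2089: Sun (+1)  2090: Mon (+1)
  2091: Tue (+1) ✓  2092: Thu (+2)  2093: Fri (+1)  2094: Sat (+1)  2095: Sun (+1)
  2096: Tue (+2) ✓  2097: Wed (+1)  2098: Thu (+1)  2099: Fri (+1)  2100: Sat (+1)
  2101: Sun (+1)  2102: Mon (+1)
Tuesday years: 2085, 2091, 2096 — 3 in total.

3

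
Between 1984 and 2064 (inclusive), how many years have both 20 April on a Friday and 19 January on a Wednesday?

0

Check each year's weekday for 20 April and 19 January:
  1984: Fri/Thu  1985: Sat/Sat  1986: Sun/Sun  1987: Mon/Mon  1988: Wed/Tue  1989: Thu/Thu  1990: Fri/Fri  1991: Sat/Sat  1992: Mon/Sun  1993: Tue/Tue  1994: Wed/Wed  1995: Thu/Thu  1996: Sat/Fri  1997: Sun/Sun  …(53 more)…  2051: Thu/Thu  2052: Sat/Fri  2053: Sun/Sun  2054: Mon/Mon  2055: Tue/Tue  2056: Thu/Wed  2057: Fri/Fri  2058: Sat/Sat  2059: Sun/Sun  2060: Tue/Mon  2061: Wed/Wed  2062: Thu/Thu  2063: Fri/Fri  2064: Sun/Sat
Both conditions hold in: no year — 0.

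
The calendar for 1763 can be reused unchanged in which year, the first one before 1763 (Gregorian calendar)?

1757

Two years share a calendar iff Jan 1 falls on the same weekday and both are leap or both are common. 1763: Jan 1 is Saturday, common year.
1762: Jan 1 Friday, common
1761: Jan 1 Thursday, common
1760: Jan 1 Tuesday, leap
1759: Jan 1 Monday, common
1758: Jan 1 Sunday, common
1757: Jan 1 Saturday, common
1757 matches on both conditions.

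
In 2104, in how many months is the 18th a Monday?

2

Check the 18th of each month of 2104: Jan 18: Fri, Feb 18: Mon, Mar 18: Tue, Apr 18: Fri, May 18: Sun, Jun 18: Wed, Jul 18: Fri, Aug 18: Mon, Sep 18: Thu, Oct 18: Sat, Nov 18: Tue, Dec 18: Thu.
Monday occurs in February, August — 2 months.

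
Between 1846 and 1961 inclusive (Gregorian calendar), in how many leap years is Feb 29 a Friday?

4

Leap years in 1846–1961: 28 of them.
Feb 29 weekday advances by 5 (mod 7) from one leap year to the next four years later (or differs when a century non-leap intervenes).
Leap-day weekdays: 1848:Tue 1852:Sun 1856:Fri✓ 1860:Wed 1864:Mon 1868:Sat 1872:Thu 1876:Tue 1880:Sun 1884:Fri✓ 1888:Wed 1892:Mon 1896:Sat 1904:Mon 1908:Sat 1912:Thu 1916:Tue 1920:Sun 1924:Fri✓ 1928:Wed 1932:Mon 1936:Sat 1940:Thu 1944:Tue 1948:Sun 1952:Fri✓ 1956:Wed 1960:Mon
Friday: 1856, 1884, 1924, 1952 → 4.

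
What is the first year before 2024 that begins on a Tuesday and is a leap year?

2008

Jan 1 advances by 2 weekdays after a leap year and by 1 after a common year.
2024: Jan 1 is Monday (leap).
2023: Sunday
2022: Saturday
2021: Friday
2020: Wednesday (leap)
2019: Tuesday
2018: Monday
2017: Sunday
2016: Friday (leap)
2015: Thursday
2014: Wednesday
2013: Tuesday
2012: Sunday (leap)
2011: Saturday
2010: Friday
2009: Thursday
2008: Tuesday (leap)
2008 begins on a Tuesday and is a leap year.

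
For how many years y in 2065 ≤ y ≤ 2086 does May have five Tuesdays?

9

May has 31 days; it has five Tuesdays when Tuesday falls among the first (month-length − 28) days — i.e. when May 1 is one of Tuesday/Monday/Sunday.
May 1 by year: 2065:Fri 2066:Sat 2067:Sun✓ 2068:Tue✓ 2069:Wed 2070:Thu 2071:Fri 2072:Sun✓ 2073:Mon✓ 2074:Tue✓ 2075:Wed 2076:Fri 2077:Sat 2078:Sun✓ 2079:Mon✓ 2080:Wed 2081:Thu 2082:Fri 2083:Sat 2084:Mon✓ 2085:Tue✓ 2086:Wed
Years with five Tuesdays: 2067, 2068, 2072, 2073, 2074, 2078, 2079, 2084, 2085 → 9.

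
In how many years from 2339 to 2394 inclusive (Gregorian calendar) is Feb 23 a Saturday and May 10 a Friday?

Check each year's weekday for Feb 23 and May 10:
  2339: Thu/Wed  2340: Fri/Fri  2341: Sun/Sat  2342: Mon/Sun  2343: Tue/Mon  2344: Wed/Wed  2345: Fri/Thu  2346: Sat/Fri ✓  2347: Sun/Sat  2348: Mon/Mon  2349: Wed/Tue  2350: Thu/Wed  2351: Fri/Thu  2352: Sat/Sat  …(28 more)…  2381: Mon/Sun  2382: Tue/Mon  2383: Wed/Tue  2384: Thu/Thu  2385: Sat/Fri ✓  2386: Sun/Sat  2387: Mon/Sun  2388: Tue/Tue  2389: Thu/Wed  2390: Fri/Thu  2391: Sat/Fri ✓  2392: Sun/Sun  2393: Tue/Mon  2394: Wed/Tue
Both conditions hold in: 2346, 2357, 2363, 2374, 2385, 2391 — 6.

6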